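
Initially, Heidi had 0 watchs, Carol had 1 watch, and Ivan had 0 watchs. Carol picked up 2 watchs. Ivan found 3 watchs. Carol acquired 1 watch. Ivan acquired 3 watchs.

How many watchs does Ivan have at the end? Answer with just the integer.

Answer: 6

Derivation:
Tracking counts step by step:
Start: Heidi=0, Carol=1, Ivan=0
Event 1 (Carol +2): Carol: 1 -> 3. State: Heidi=0, Carol=3, Ivan=0
Event 2 (Ivan +3): Ivan: 0 -> 3. State: Heidi=0, Carol=3, Ivan=3
Event 3 (Carol +1): Carol: 3 -> 4. State: Heidi=0, Carol=4, Ivan=3
Event 4 (Ivan +3): Ivan: 3 -> 6. State: Heidi=0, Carol=4, Ivan=6

Ivan's final count: 6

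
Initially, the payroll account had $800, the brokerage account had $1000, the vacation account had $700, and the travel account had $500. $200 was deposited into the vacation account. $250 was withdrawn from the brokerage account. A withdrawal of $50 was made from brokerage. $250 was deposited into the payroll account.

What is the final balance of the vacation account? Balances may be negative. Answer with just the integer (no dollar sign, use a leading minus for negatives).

Tracking account balances step by step:
Start: payroll=800, brokerage=1000, vacation=700, travel=500
Event 1 (deposit 200 to vacation): vacation: 700 + 200 = 900. Balances: payroll=800, brokerage=1000, vacation=900, travel=500
Event 2 (withdraw 250 from brokerage): brokerage: 1000 - 250 = 750. Balances: payroll=800, brokerage=750, vacation=900, travel=500
Event 3 (withdraw 50 from brokerage): brokerage: 750 - 50 = 700. Balances: payroll=800, brokerage=700, vacation=900, travel=500
Event 4 (deposit 250 to payroll): payroll: 800 + 250 = 1050. Balances: payroll=1050, brokerage=700, vacation=900, travel=500

Final balance of vacation: 900

Answer: 900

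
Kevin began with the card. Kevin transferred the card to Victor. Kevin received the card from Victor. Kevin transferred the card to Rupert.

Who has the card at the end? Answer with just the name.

Tracking the card through each event:
Start: Kevin has the card.
After event 1: Victor has the card.
After event 2: Kevin has the card.
After event 3: Rupert has the card.

Answer: Rupert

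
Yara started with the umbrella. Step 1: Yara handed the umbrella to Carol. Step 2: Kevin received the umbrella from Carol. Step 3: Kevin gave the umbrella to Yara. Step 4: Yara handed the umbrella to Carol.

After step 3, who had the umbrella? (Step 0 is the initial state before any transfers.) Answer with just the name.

Answer: Yara

Derivation:
Tracking the umbrella holder through step 3:
After step 0 (start): Yara
After step 1: Carol
After step 2: Kevin
After step 3: Yara

At step 3, the holder is Yara.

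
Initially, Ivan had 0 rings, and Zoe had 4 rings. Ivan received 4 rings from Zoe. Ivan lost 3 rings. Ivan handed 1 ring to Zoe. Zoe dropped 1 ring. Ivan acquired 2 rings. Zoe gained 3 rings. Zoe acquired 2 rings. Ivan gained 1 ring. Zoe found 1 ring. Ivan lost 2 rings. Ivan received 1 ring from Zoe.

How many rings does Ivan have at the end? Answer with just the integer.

Answer: 2

Derivation:
Tracking counts step by step:
Start: Ivan=0, Zoe=4
Event 1 (Zoe -> Ivan, 4): Zoe: 4 -> 0, Ivan: 0 -> 4. State: Ivan=4, Zoe=0
Event 2 (Ivan -3): Ivan: 4 -> 1. State: Ivan=1, Zoe=0
Event 3 (Ivan -> Zoe, 1): Ivan: 1 -> 0, Zoe: 0 -> 1. State: Ivan=0, Zoe=1
Event 4 (Zoe -1): Zoe: 1 -> 0. State: Ivan=0, Zoe=0
Event 5 (Ivan +2): Ivan: 0 -> 2. State: Ivan=2, Zoe=0
Event 6 (Zoe +3): Zoe: 0 -> 3. State: Ivan=2, Zoe=3
Event 7 (Zoe +2): Zoe: 3 -> 5. State: Ivan=2, Zoe=5
Event 8 (Ivan +1): Ivan: 2 -> 3. State: Ivan=3, Zoe=5
Event 9 (Zoe +1): Zoe: 5 -> 6. State: Ivan=3, Zoe=6
Event 10 (Ivan -2): Ivan: 3 -> 1. State: Ivan=1, Zoe=6
Event 11 (Zoe -> Ivan, 1): Zoe: 6 -> 5, Ivan: 1 -> 2. State: Ivan=2, Zoe=5

Ivan's final count: 2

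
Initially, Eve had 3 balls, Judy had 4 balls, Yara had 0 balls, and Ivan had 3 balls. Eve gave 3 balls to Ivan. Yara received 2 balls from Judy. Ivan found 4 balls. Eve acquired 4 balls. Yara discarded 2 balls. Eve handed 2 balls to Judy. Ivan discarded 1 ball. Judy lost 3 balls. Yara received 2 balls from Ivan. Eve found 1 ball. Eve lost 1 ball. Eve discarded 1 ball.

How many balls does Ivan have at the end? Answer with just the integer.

Answer: 7

Derivation:
Tracking counts step by step:
Start: Eve=3, Judy=4, Yara=0, Ivan=3
Event 1 (Eve -> Ivan, 3): Eve: 3 -> 0, Ivan: 3 -> 6. State: Eve=0, Judy=4, Yara=0, Ivan=6
Event 2 (Judy -> Yara, 2): Judy: 4 -> 2, Yara: 0 -> 2. State: Eve=0, Judy=2, Yara=2, Ivan=6
Event 3 (Ivan +4): Ivan: 6 -> 10. State: Eve=0, Judy=2, Yara=2, Ivan=10
Event 4 (Eve +4): Eve: 0 -> 4. State: Eve=4, Judy=2, Yara=2, Ivan=10
Event 5 (Yara -2): Yara: 2 -> 0. State: Eve=4, Judy=2, Yara=0, Ivan=10
Event 6 (Eve -> Judy, 2): Eve: 4 -> 2, Judy: 2 -> 4. State: Eve=2, Judy=4, Yara=0, Ivan=10
Event 7 (Ivan -1): Ivan: 10 -> 9. State: Eve=2, Judy=4, Yara=0, Ivan=9
Event 8 (Judy -3): Judy: 4 -> 1. State: Eve=2, Judy=1, Yara=0, Ivan=9
Event 9 (Ivan -> Yara, 2): Ivan: 9 -> 7, Yara: 0 -> 2. State: Eve=2, Judy=1, Yara=2, Ivan=7
Event 10 (Eve +1): Eve: 2 -> 3. State: Eve=3, Judy=1, Yara=2, Ivan=7
Event 11 (Eve -1): Eve: 3 -> 2. State: Eve=2, Judy=1, Yara=2, Ivan=7
Event 12 (Eve -1): Eve: 2 -> 1. State: Eve=1, Judy=1, Yara=2, Ivan=7

Ivan's final count: 7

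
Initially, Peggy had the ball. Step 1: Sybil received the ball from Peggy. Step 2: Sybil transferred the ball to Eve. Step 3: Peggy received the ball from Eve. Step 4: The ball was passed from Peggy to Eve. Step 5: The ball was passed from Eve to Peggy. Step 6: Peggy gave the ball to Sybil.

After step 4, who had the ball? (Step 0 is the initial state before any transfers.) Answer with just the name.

Tracking the ball holder through step 4:
After step 0 (start): Peggy
After step 1: Sybil
After step 2: Eve
After step 3: Peggy
After step 4: Eve

At step 4, the holder is Eve.

Answer: Eve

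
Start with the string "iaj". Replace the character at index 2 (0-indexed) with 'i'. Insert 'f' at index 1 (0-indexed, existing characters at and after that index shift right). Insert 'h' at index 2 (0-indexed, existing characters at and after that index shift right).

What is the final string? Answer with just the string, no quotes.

Answer: ifhai

Derivation:
Applying each edit step by step:
Start: "iaj"
Op 1 (replace idx 2: 'j' -> 'i'): "iaj" -> "iai"
Op 2 (insert 'f' at idx 1): "iai" -> "ifai"
Op 3 (insert 'h' at idx 2): "ifai" -> "ifhai"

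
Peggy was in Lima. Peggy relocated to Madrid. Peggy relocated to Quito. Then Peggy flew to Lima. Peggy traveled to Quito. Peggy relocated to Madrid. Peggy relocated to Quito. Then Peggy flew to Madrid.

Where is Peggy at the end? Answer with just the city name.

Answer: Madrid

Derivation:
Tracking Peggy's location:
Start: Peggy is in Lima.
After move 1: Lima -> Madrid. Peggy is in Madrid.
After move 2: Madrid -> Quito. Peggy is in Quito.
After move 3: Quito -> Lima. Peggy is in Lima.
After move 4: Lima -> Quito. Peggy is in Quito.
After move 5: Quito -> Madrid. Peggy is in Madrid.
After move 6: Madrid -> Quito. Peggy is in Quito.
After move 7: Quito -> Madrid. Peggy is in Madrid.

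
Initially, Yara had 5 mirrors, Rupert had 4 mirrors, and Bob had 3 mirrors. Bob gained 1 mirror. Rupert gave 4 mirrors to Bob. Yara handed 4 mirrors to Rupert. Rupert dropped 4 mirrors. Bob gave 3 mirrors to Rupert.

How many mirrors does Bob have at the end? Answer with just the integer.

Tracking counts step by step:
Start: Yara=5, Rupert=4, Bob=3
Event 1 (Bob +1): Bob: 3 -> 4. State: Yara=5, Rupert=4, Bob=4
Event 2 (Rupert -> Bob, 4): Rupert: 4 -> 0, Bob: 4 -> 8. State: Yara=5, Rupert=0, Bob=8
Event 3 (Yara -> Rupert, 4): Yara: 5 -> 1, Rupert: 0 -> 4. State: Yara=1, Rupert=4, Bob=8
Event 4 (Rupert -4): Rupert: 4 -> 0. State: Yara=1, Rupert=0, Bob=8
Event 5 (Bob -> Rupert, 3): Bob: 8 -> 5, Rupert: 0 -> 3. State: Yara=1, Rupert=3, Bob=5

Bob's final count: 5

Answer: 5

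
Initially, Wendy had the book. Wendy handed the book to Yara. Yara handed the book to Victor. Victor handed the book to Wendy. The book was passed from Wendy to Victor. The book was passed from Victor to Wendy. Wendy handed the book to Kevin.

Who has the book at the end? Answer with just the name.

Answer: Kevin

Derivation:
Tracking the book through each event:
Start: Wendy has the book.
After event 1: Yara has the book.
After event 2: Victor has the book.
After event 3: Wendy has the book.
After event 4: Victor has the book.
After event 5: Wendy has the book.
After event 6: Kevin has the book.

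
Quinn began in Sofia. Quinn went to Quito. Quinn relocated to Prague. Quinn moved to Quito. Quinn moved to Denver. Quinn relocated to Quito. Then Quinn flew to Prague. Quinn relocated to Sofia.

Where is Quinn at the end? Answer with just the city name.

Answer: Sofia

Derivation:
Tracking Quinn's location:
Start: Quinn is in Sofia.
After move 1: Sofia -> Quito. Quinn is in Quito.
After move 2: Quito -> Prague. Quinn is in Prague.
After move 3: Prague -> Quito. Quinn is in Quito.
After move 4: Quito -> Denver. Quinn is in Denver.
After move 5: Denver -> Quito. Quinn is in Quito.
After move 6: Quito -> Prague. Quinn is in Prague.
After move 7: Prague -> Sofia. Quinn is in Sofia.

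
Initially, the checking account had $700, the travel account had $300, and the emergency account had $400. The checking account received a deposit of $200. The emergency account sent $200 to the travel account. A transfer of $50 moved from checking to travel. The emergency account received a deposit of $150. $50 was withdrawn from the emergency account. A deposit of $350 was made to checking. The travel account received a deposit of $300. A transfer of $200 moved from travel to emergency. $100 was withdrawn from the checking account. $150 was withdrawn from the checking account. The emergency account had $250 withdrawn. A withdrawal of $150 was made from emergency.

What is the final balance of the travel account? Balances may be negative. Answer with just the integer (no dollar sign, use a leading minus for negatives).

Tracking account balances step by step:
Start: checking=700, travel=300, emergency=400
Event 1 (deposit 200 to checking): checking: 700 + 200 = 900. Balances: checking=900, travel=300, emergency=400
Event 2 (transfer 200 emergency -> travel): emergency: 400 - 200 = 200, travel: 300 + 200 = 500. Balances: checking=900, travel=500, emergency=200
Event 3 (transfer 50 checking -> travel): checking: 900 - 50 = 850, travel: 500 + 50 = 550. Balances: checking=850, travel=550, emergency=200
Event 4 (deposit 150 to emergency): emergency: 200 + 150 = 350. Balances: checking=850, travel=550, emergency=350
Event 5 (withdraw 50 from emergency): emergency: 350 - 50 = 300. Balances: checking=850, travel=550, emergency=300
Event 6 (deposit 350 to checking): checking: 850 + 350 = 1200. Balances: checking=1200, travel=550, emergency=300
Event 7 (deposit 300 to travel): travel: 550 + 300 = 850. Balances: checking=1200, travel=850, emergency=300
Event 8 (transfer 200 travel -> emergency): travel: 850 - 200 = 650, emergency: 300 + 200 = 500. Balances: checking=1200, travel=650, emergency=500
Event 9 (withdraw 100 from checking): checking: 1200 - 100 = 1100. Balances: checking=1100, travel=650, emergency=500
Event 10 (withdraw 150 from checking): checking: 1100 - 150 = 950. Balances: checking=950, travel=650, emergency=500
Event 11 (withdraw 250 from emergency): emergency: 500 - 250 = 250. Balances: checking=950, travel=650, emergency=250
Event 12 (withdraw 150 from emergency): emergency: 250 - 150 = 100. Balances: checking=950, travel=650, emergency=100

Final balance of travel: 650

Answer: 650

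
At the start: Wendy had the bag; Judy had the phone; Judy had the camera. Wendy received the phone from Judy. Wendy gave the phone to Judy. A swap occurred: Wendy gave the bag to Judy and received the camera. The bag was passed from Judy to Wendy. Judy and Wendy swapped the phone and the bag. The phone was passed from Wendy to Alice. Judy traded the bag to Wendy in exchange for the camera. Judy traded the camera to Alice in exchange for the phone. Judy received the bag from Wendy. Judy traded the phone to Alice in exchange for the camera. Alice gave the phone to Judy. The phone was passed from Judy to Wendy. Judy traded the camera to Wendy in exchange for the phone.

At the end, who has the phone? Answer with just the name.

Tracking all object holders:
Start: bag:Wendy, phone:Judy, camera:Judy
Event 1 (give phone: Judy -> Wendy). State: bag:Wendy, phone:Wendy, camera:Judy
Event 2 (give phone: Wendy -> Judy). State: bag:Wendy, phone:Judy, camera:Judy
Event 3 (swap bag<->camera: now bag:Judy, camera:Wendy). State: bag:Judy, phone:Judy, camera:Wendy
Event 4 (give bag: Judy -> Wendy). State: bag:Wendy, phone:Judy, camera:Wendy
Event 5 (swap phone<->bag: now phone:Wendy, bag:Judy). State: bag:Judy, phone:Wendy, camera:Wendy
Event 6 (give phone: Wendy -> Alice). State: bag:Judy, phone:Alice, camera:Wendy
Event 7 (swap bag<->camera: now bag:Wendy, camera:Judy). State: bag:Wendy, phone:Alice, camera:Judy
Event 8 (swap camera<->phone: now camera:Alice, phone:Judy). State: bag:Wendy, phone:Judy, camera:Alice
Event 9 (give bag: Wendy -> Judy). State: bag:Judy, phone:Judy, camera:Alice
Event 10 (swap phone<->camera: now phone:Alice, camera:Judy). State: bag:Judy, phone:Alice, camera:Judy
Event 11 (give phone: Alice -> Judy). State: bag:Judy, phone:Judy, camera:Judy
Event 12 (give phone: Judy -> Wendy). State: bag:Judy, phone:Wendy, camera:Judy
Event 13 (swap camera<->phone: now camera:Wendy, phone:Judy). State: bag:Judy, phone:Judy, camera:Wendy

Final state: bag:Judy, phone:Judy, camera:Wendy
The phone is held by Judy.

Answer: Judy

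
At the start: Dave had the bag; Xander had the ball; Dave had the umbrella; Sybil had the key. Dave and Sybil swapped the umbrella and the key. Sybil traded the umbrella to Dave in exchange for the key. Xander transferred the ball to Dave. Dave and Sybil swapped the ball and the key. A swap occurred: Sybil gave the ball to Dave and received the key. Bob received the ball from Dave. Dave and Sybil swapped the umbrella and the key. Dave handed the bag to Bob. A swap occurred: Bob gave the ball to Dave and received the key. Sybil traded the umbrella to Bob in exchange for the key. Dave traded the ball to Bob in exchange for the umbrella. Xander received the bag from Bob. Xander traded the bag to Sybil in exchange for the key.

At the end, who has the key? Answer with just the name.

Answer: Xander

Derivation:
Tracking all object holders:
Start: bag:Dave, ball:Xander, umbrella:Dave, key:Sybil
Event 1 (swap umbrella<->key: now umbrella:Sybil, key:Dave). State: bag:Dave, ball:Xander, umbrella:Sybil, key:Dave
Event 2 (swap umbrella<->key: now umbrella:Dave, key:Sybil). State: bag:Dave, ball:Xander, umbrella:Dave, key:Sybil
Event 3 (give ball: Xander -> Dave). State: bag:Dave, ball:Dave, umbrella:Dave, key:Sybil
Event 4 (swap ball<->key: now ball:Sybil, key:Dave). State: bag:Dave, ball:Sybil, umbrella:Dave, key:Dave
Event 5 (swap ball<->key: now ball:Dave, key:Sybil). State: bag:Dave, ball:Dave, umbrella:Dave, key:Sybil
Event 6 (give ball: Dave -> Bob). State: bag:Dave, ball:Bob, umbrella:Dave, key:Sybil
Event 7 (swap umbrella<->key: now umbrella:Sybil, key:Dave). State: bag:Dave, ball:Bob, umbrella:Sybil, key:Dave
Event 8 (give bag: Dave -> Bob). State: bag:Bob, ball:Bob, umbrella:Sybil, key:Dave
Event 9 (swap ball<->key: now ball:Dave, key:Bob). State: bag:Bob, ball:Dave, umbrella:Sybil, key:Bob
Event 10 (swap umbrella<->key: now umbrella:Bob, key:Sybil). State: bag:Bob, ball:Dave, umbrella:Bob, key:Sybil
Event 11 (swap ball<->umbrella: now ball:Bob, umbrella:Dave). State: bag:Bob, ball:Bob, umbrella:Dave, key:Sybil
Event 12 (give bag: Bob -> Xander). State: bag:Xander, ball:Bob, umbrella:Dave, key:Sybil
Event 13 (swap bag<->key: now bag:Sybil, key:Xander). State: bag:Sybil, ball:Bob, umbrella:Dave, key:Xander

Final state: bag:Sybil, ball:Bob, umbrella:Dave, key:Xander
The key is held by Xander.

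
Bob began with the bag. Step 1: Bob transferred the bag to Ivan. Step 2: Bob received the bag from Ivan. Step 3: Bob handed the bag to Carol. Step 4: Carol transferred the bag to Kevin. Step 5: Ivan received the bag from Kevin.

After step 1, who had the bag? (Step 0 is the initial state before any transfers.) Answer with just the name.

Tracking the bag holder through step 1:
After step 0 (start): Bob
After step 1: Ivan

At step 1, the holder is Ivan.

Answer: Ivan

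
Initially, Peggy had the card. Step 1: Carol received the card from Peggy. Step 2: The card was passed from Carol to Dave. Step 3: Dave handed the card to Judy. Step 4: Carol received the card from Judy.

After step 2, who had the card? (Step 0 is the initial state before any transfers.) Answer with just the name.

Answer: Dave

Derivation:
Tracking the card holder through step 2:
After step 0 (start): Peggy
After step 1: Carol
After step 2: Dave

At step 2, the holder is Dave.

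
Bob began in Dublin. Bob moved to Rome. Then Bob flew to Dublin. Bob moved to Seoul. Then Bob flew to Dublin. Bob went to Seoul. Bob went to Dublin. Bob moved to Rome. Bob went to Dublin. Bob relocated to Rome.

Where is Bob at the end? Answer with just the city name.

Answer: Rome

Derivation:
Tracking Bob's location:
Start: Bob is in Dublin.
After move 1: Dublin -> Rome. Bob is in Rome.
After move 2: Rome -> Dublin. Bob is in Dublin.
After move 3: Dublin -> Seoul. Bob is in Seoul.
After move 4: Seoul -> Dublin. Bob is in Dublin.
After move 5: Dublin -> Seoul. Bob is in Seoul.
After move 6: Seoul -> Dublin. Bob is in Dublin.
After move 7: Dublin -> Rome. Bob is in Rome.
After move 8: Rome -> Dublin. Bob is in Dublin.
After move 9: Dublin -> Rome. Bob is in Rome.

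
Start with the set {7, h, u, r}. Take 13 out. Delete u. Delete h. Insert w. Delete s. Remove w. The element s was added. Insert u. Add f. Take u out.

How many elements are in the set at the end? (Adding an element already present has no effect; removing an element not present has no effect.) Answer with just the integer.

Tracking the set through each operation:
Start: {7, h, r, u}
Event 1 (remove 13): not present, no change. Set: {7, h, r, u}
Event 2 (remove u): removed. Set: {7, h, r}
Event 3 (remove h): removed. Set: {7, r}
Event 4 (add w): added. Set: {7, r, w}
Event 5 (remove s): not present, no change. Set: {7, r, w}
Event 6 (remove w): removed. Set: {7, r}
Event 7 (add s): added. Set: {7, r, s}
Event 8 (add u): added. Set: {7, r, s, u}
Event 9 (add f): added. Set: {7, f, r, s, u}
Event 10 (remove u): removed. Set: {7, f, r, s}

Final set: {7, f, r, s} (size 4)

Answer: 4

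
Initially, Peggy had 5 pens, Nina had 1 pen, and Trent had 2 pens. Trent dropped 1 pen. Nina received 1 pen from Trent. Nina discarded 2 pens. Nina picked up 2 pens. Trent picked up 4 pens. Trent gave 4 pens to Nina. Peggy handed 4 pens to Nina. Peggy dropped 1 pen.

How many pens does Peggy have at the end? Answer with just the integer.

Answer: 0

Derivation:
Tracking counts step by step:
Start: Peggy=5, Nina=1, Trent=2
Event 1 (Trent -1): Trent: 2 -> 1. State: Peggy=5, Nina=1, Trent=1
Event 2 (Trent -> Nina, 1): Trent: 1 -> 0, Nina: 1 -> 2. State: Peggy=5, Nina=2, Trent=0
Event 3 (Nina -2): Nina: 2 -> 0. State: Peggy=5, Nina=0, Trent=0
Event 4 (Nina +2): Nina: 0 -> 2. State: Peggy=5, Nina=2, Trent=0
Event 5 (Trent +4): Trent: 0 -> 4. State: Peggy=5, Nina=2, Trent=4
Event 6 (Trent -> Nina, 4): Trent: 4 -> 0, Nina: 2 -> 6. State: Peggy=5, Nina=6, Trent=0
Event 7 (Peggy -> Nina, 4): Peggy: 5 -> 1, Nina: 6 -> 10. State: Peggy=1, Nina=10, Trent=0
Event 8 (Peggy -1): Peggy: 1 -> 0. State: Peggy=0, Nina=10, Trent=0

Peggy's final count: 0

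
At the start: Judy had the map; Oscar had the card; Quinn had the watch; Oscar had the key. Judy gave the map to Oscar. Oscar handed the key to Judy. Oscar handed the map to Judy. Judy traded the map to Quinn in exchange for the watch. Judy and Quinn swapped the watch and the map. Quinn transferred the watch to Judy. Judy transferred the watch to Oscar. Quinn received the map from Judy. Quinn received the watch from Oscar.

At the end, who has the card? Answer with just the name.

Answer: Oscar

Derivation:
Tracking all object holders:
Start: map:Judy, card:Oscar, watch:Quinn, key:Oscar
Event 1 (give map: Judy -> Oscar). State: map:Oscar, card:Oscar, watch:Quinn, key:Oscar
Event 2 (give key: Oscar -> Judy). State: map:Oscar, card:Oscar, watch:Quinn, key:Judy
Event 3 (give map: Oscar -> Judy). State: map:Judy, card:Oscar, watch:Quinn, key:Judy
Event 4 (swap map<->watch: now map:Quinn, watch:Judy). State: map:Quinn, card:Oscar, watch:Judy, key:Judy
Event 5 (swap watch<->map: now watch:Quinn, map:Judy). State: map:Judy, card:Oscar, watch:Quinn, key:Judy
Event 6 (give watch: Quinn -> Judy). State: map:Judy, card:Oscar, watch:Judy, key:Judy
Event 7 (give watch: Judy -> Oscar). State: map:Judy, card:Oscar, watch:Oscar, key:Judy
Event 8 (give map: Judy -> Quinn). State: map:Quinn, card:Oscar, watch:Oscar, key:Judy
Event 9 (give watch: Oscar -> Quinn). State: map:Quinn, card:Oscar, watch:Quinn, key:Judy

Final state: map:Quinn, card:Oscar, watch:Quinn, key:Judy
The card is held by Oscar.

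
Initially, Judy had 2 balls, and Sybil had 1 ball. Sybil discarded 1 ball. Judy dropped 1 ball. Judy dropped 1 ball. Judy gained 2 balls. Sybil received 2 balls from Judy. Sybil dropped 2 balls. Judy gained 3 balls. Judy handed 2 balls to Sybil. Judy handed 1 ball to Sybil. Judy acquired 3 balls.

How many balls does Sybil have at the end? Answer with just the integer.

Tracking counts step by step:
Start: Judy=2, Sybil=1
Event 1 (Sybil -1): Sybil: 1 -> 0. State: Judy=2, Sybil=0
Event 2 (Judy -1): Judy: 2 -> 1. State: Judy=1, Sybil=0
Event 3 (Judy -1): Judy: 1 -> 0. State: Judy=0, Sybil=0
Event 4 (Judy +2): Judy: 0 -> 2. State: Judy=2, Sybil=0
Event 5 (Judy -> Sybil, 2): Judy: 2 -> 0, Sybil: 0 -> 2. State: Judy=0, Sybil=2
Event 6 (Sybil -2): Sybil: 2 -> 0. State: Judy=0, Sybil=0
Event 7 (Judy +3): Judy: 0 -> 3. State: Judy=3, Sybil=0
Event 8 (Judy -> Sybil, 2): Judy: 3 -> 1, Sybil: 0 -> 2. State: Judy=1, Sybil=2
Event 9 (Judy -> Sybil, 1): Judy: 1 -> 0, Sybil: 2 -> 3. State: Judy=0, Sybil=3
Event 10 (Judy +3): Judy: 0 -> 3. State: Judy=3, Sybil=3

Sybil's final count: 3

Answer: 3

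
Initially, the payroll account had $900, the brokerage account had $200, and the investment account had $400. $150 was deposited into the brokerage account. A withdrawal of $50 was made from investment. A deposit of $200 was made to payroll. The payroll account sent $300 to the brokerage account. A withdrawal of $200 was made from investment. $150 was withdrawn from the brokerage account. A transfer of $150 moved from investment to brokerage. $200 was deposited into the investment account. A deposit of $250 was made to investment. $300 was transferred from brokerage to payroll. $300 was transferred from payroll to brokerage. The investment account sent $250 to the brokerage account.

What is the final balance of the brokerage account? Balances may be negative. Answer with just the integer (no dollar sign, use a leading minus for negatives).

Answer: 900

Derivation:
Tracking account balances step by step:
Start: payroll=900, brokerage=200, investment=400
Event 1 (deposit 150 to brokerage): brokerage: 200 + 150 = 350. Balances: payroll=900, brokerage=350, investment=400
Event 2 (withdraw 50 from investment): investment: 400 - 50 = 350. Balances: payroll=900, brokerage=350, investment=350
Event 3 (deposit 200 to payroll): payroll: 900 + 200 = 1100. Balances: payroll=1100, brokerage=350, investment=350
Event 4 (transfer 300 payroll -> brokerage): payroll: 1100 - 300 = 800, brokerage: 350 + 300 = 650. Balances: payroll=800, brokerage=650, investment=350
Event 5 (withdraw 200 from investment): investment: 350 - 200 = 150. Balances: payroll=800, brokerage=650, investment=150
Event 6 (withdraw 150 from brokerage): brokerage: 650 - 150 = 500. Balances: payroll=800, brokerage=500, investment=150
Event 7 (transfer 150 investment -> brokerage): investment: 150 - 150 = 0, brokerage: 500 + 150 = 650. Balances: payroll=800, brokerage=650, investment=0
Event 8 (deposit 200 to investment): investment: 0 + 200 = 200. Balances: payroll=800, brokerage=650, investment=200
Event 9 (deposit 250 to investment): investment: 200 + 250 = 450. Balances: payroll=800, brokerage=650, investment=450
Event 10 (transfer 300 brokerage -> payroll): brokerage: 650 - 300 = 350, payroll: 800 + 300 = 1100. Balances: payroll=1100, brokerage=350, investment=450
Event 11 (transfer 300 payroll -> brokerage): payroll: 1100 - 300 = 800, brokerage: 350 + 300 = 650. Balances: payroll=800, brokerage=650, investment=450
Event 12 (transfer 250 investment -> brokerage): investment: 450 - 250 = 200, brokerage: 650 + 250 = 900. Balances: payroll=800, brokerage=900, investment=200

Final balance of brokerage: 900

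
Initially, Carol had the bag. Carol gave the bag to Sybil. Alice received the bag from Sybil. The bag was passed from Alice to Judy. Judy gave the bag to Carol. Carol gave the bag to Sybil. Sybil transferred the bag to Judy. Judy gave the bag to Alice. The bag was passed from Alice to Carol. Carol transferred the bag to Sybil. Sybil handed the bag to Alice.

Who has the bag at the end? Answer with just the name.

Tracking the bag through each event:
Start: Carol has the bag.
After event 1: Sybil has the bag.
After event 2: Alice has the bag.
After event 3: Judy has the bag.
After event 4: Carol has the bag.
After event 5: Sybil has the bag.
After event 6: Judy has the bag.
After event 7: Alice has the bag.
After event 8: Carol has the bag.
After event 9: Sybil has the bag.
After event 10: Alice has the bag.

Answer: Alice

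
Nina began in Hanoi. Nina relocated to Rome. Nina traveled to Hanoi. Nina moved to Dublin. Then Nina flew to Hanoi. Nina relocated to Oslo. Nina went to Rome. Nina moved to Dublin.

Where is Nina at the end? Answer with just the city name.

Answer: Dublin

Derivation:
Tracking Nina's location:
Start: Nina is in Hanoi.
After move 1: Hanoi -> Rome. Nina is in Rome.
After move 2: Rome -> Hanoi. Nina is in Hanoi.
After move 3: Hanoi -> Dublin. Nina is in Dublin.
After move 4: Dublin -> Hanoi. Nina is in Hanoi.
After move 5: Hanoi -> Oslo. Nina is in Oslo.
After move 6: Oslo -> Rome. Nina is in Rome.
After move 7: Rome -> Dublin. Nina is in Dublin.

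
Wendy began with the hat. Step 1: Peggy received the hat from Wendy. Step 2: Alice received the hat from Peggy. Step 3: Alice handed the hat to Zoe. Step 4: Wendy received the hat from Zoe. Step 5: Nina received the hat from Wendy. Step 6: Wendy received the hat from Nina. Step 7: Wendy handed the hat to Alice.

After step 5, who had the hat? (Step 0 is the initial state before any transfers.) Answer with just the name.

Tracking the hat holder through step 5:
After step 0 (start): Wendy
After step 1: Peggy
After step 2: Alice
After step 3: Zoe
After step 4: Wendy
After step 5: Nina

At step 5, the holder is Nina.

Answer: Nina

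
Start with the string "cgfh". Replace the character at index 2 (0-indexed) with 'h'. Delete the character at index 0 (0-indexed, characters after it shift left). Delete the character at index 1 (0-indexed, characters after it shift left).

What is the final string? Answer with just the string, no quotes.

Answer: gh

Derivation:
Applying each edit step by step:
Start: "cgfh"
Op 1 (replace idx 2: 'f' -> 'h'): "cgfh" -> "cghh"
Op 2 (delete idx 0 = 'c'): "cghh" -> "ghh"
Op 3 (delete idx 1 = 'h'): "ghh" -> "gh"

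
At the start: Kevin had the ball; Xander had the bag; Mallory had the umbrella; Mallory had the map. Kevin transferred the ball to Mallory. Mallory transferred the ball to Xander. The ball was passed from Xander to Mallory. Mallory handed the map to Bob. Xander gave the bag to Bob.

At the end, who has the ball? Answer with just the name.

Answer: Mallory

Derivation:
Tracking all object holders:
Start: ball:Kevin, bag:Xander, umbrella:Mallory, map:Mallory
Event 1 (give ball: Kevin -> Mallory). State: ball:Mallory, bag:Xander, umbrella:Mallory, map:Mallory
Event 2 (give ball: Mallory -> Xander). State: ball:Xander, bag:Xander, umbrella:Mallory, map:Mallory
Event 3 (give ball: Xander -> Mallory). State: ball:Mallory, bag:Xander, umbrella:Mallory, map:Mallory
Event 4 (give map: Mallory -> Bob). State: ball:Mallory, bag:Xander, umbrella:Mallory, map:Bob
Event 5 (give bag: Xander -> Bob). State: ball:Mallory, bag:Bob, umbrella:Mallory, map:Bob

Final state: ball:Mallory, bag:Bob, umbrella:Mallory, map:Bob
The ball is held by Mallory.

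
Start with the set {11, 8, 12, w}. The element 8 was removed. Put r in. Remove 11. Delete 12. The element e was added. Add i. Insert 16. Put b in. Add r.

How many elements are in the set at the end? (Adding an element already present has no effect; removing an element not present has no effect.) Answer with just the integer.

Tracking the set through each operation:
Start: {11, 12, 8, w}
Event 1 (remove 8): removed. Set: {11, 12, w}
Event 2 (add r): added. Set: {11, 12, r, w}
Event 3 (remove 11): removed. Set: {12, r, w}
Event 4 (remove 12): removed. Set: {r, w}
Event 5 (add e): added. Set: {e, r, w}
Event 6 (add i): added. Set: {e, i, r, w}
Event 7 (add 16): added. Set: {16, e, i, r, w}
Event 8 (add b): added. Set: {16, b, e, i, r, w}
Event 9 (add r): already present, no change. Set: {16, b, e, i, r, w}

Final set: {16, b, e, i, r, w} (size 6)

Answer: 6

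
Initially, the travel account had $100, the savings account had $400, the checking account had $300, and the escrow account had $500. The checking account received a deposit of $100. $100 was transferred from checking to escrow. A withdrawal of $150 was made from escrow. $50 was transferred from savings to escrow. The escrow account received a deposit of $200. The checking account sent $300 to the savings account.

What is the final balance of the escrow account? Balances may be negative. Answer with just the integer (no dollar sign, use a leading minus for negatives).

Answer: 700

Derivation:
Tracking account balances step by step:
Start: travel=100, savings=400, checking=300, escrow=500
Event 1 (deposit 100 to checking): checking: 300 + 100 = 400. Balances: travel=100, savings=400, checking=400, escrow=500
Event 2 (transfer 100 checking -> escrow): checking: 400 - 100 = 300, escrow: 500 + 100 = 600. Balances: travel=100, savings=400, checking=300, escrow=600
Event 3 (withdraw 150 from escrow): escrow: 600 - 150 = 450. Balances: travel=100, savings=400, checking=300, escrow=450
Event 4 (transfer 50 savings -> escrow): savings: 400 - 50 = 350, escrow: 450 + 50 = 500. Balances: travel=100, savings=350, checking=300, escrow=500
Event 5 (deposit 200 to escrow): escrow: 500 + 200 = 700. Balances: travel=100, savings=350, checking=300, escrow=700
Event 6 (transfer 300 checking -> savings): checking: 300 - 300 = 0, savings: 350 + 300 = 650. Balances: travel=100, savings=650, checking=0, escrow=700

Final balance of escrow: 700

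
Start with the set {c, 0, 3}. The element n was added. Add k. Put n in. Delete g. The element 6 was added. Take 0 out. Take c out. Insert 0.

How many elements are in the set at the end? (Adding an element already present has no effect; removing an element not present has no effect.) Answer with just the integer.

Tracking the set through each operation:
Start: {0, 3, c}
Event 1 (add n): added. Set: {0, 3, c, n}
Event 2 (add k): added. Set: {0, 3, c, k, n}
Event 3 (add n): already present, no change. Set: {0, 3, c, k, n}
Event 4 (remove g): not present, no change. Set: {0, 3, c, k, n}
Event 5 (add 6): added. Set: {0, 3, 6, c, k, n}
Event 6 (remove 0): removed. Set: {3, 6, c, k, n}
Event 7 (remove c): removed. Set: {3, 6, k, n}
Event 8 (add 0): added. Set: {0, 3, 6, k, n}

Final set: {0, 3, 6, k, n} (size 5)

Answer: 5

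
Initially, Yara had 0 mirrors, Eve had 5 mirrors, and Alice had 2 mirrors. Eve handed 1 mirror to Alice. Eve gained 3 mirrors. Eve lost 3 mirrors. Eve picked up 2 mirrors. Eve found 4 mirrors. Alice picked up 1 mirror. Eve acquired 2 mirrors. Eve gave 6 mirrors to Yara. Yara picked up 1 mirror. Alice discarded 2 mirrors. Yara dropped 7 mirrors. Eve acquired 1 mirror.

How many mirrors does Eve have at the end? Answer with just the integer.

Answer: 7

Derivation:
Tracking counts step by step:
Start: Yara=0, Eve=5, Alice=2
Event 1 (Eve -> Alice, 1): Eve: 5 -> 4, Alice: 2 -> 3. State: Yara=0, Eve=4, Alice=3
Event 2 (Eve +3): Eve: 4 -> 7. State: Yara=0, Eve=7, Alice=3
Event 3 (Eve -3): Eve: 7 -> 4. State: Yara=0, Eve=4, Alice=3
Event 4 (Eve +2): Eve: 4 -> 6. State: Yara=0, Eve=6, Alice=3
Event 5 (Eve +4): Eve: 6 -> 10. State: Yara=0, Eve=10, Alice=3
Event 6 (Alice +1): Alice: 3 -> 4. State: Yara=0, Eve=10, Alice=4
Event 7 (Eve +2): Eve: 10 -> 12. State: Yara=0, Eve=12, Alice=4
Event 8 (Eve -> Yara, 6): Eve: 12 -> 6, Yara: 0 -> 6. State: Yara=6, Eve=6, Alice=4
Event 9 (Yara +1): Yara: 6 -> 7. State: Yara=7, Eve=6, Alice=4
Event 10 (Alice -2): Alice: 4 -> 2. State: Yara=7, Eve=6, Alice=2
Event 11 (Yara -7): Yara: 7 -> 0. State: Yara=0, Eve=6, Alice=2
Event 12 (Eve +1): Eve: 6 -> 7. State: Yara=0, Eve=7, Alice=2

Eve's final count: 7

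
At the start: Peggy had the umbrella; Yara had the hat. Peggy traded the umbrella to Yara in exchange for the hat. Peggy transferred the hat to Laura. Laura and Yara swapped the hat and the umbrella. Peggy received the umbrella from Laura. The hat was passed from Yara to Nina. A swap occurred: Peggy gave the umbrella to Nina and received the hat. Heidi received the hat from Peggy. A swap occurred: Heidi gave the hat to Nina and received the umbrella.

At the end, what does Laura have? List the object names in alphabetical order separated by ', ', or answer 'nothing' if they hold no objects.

Tracking all object holders:
Start: umbrella:Peggy, hat:Yara
Event 1 (swap umbrella<->hat: now umbrella:Yara, hat:Peggy). State: umbrella:Yara, hat:Peggy
Event 2 (give hat: Peggy -> Laura). State: umbrella:Yara, hat:Laura
Event 3 (swap hat<->umbrella: now hat:Yara, umbrella:Laura). State: umbrella:Laura, hat:Yara
Event 4 (give umbrella: Laura -> Peggy). State: umbrella:Peggy, hat:Yara
Event 5 (give hat: Yara -> Nina). State: umbrella:Peggy, hat:Nina
Event 6 (swap umbrella<->hat: now umbrella:Nina, hat:Peggy). State: umbrella:Nina, hat:Peggy
Event 7 (give hat: Peggy -> Heidi). State: umbrella:Nina, hat:Heidi
Event 8 (swap hat<->umbrella: now hat:Nina, umbrella:Heidi). State: umbrella:Heidi, hat:Nina

Final state: umbrella:Heidi, hat:Nina
Laura holds: (nothing).

Answer: nothing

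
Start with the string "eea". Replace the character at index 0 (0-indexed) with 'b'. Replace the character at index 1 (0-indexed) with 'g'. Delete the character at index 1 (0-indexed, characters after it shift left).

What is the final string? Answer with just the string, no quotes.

Answer: ba

Derivation:
Applying each edit step by step:
Start: "eea"
Op 1 (replace idx 0: 'e' -> 'b'): "eea" -> "bea"
Op 2 (replace idx 1: 'e' -> 'g'): "bea" -> "bga"
Op 3 (delete idx 1 = 'g'): "bga" -> "ba"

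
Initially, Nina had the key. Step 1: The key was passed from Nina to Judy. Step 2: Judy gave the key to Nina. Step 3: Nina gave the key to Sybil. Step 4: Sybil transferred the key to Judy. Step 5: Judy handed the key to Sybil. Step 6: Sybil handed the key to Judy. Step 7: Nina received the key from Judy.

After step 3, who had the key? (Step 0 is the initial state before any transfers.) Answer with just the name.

Answer: Sybil

Derivation:
Tracking the key holder through step 3:
After step 0 (start): Nina
After step 1: Judy
After step 2: Nina
After step 3: Sybil

At step 3, the holder is Sybil.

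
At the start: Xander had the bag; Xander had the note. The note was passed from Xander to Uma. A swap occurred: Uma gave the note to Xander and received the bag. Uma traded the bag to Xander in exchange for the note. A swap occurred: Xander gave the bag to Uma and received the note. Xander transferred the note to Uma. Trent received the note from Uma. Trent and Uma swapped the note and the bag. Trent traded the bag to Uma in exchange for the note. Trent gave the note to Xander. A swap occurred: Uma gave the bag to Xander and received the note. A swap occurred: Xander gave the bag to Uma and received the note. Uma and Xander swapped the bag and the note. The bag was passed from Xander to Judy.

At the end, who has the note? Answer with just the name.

Answer: Uma

Derivation:
Tracking all object holders:
Start: bag:Xander, note:Xander
Event 1 (give note: Xander -> Uma). State: bag:Xander, note:Uma
Event 2 (swap note<->bag: now note:Xander, bag:Uma). State: bag:Uma, note:Xander
Event 3 (swap bag<->note: now bag:Xander, note:Uma). State: bag:Xander, note:Uma
Event 4 (swap bag<->note: now bag:Uma, note:Xander). State: bag:Uma, note:Xander
Event 5 (give note: Xander -> Uma). State: bag:Uma, note:Uma
Event 6 (give note: Uma -> Trent). State: bag:Uma, note:Trent
Event 7 (swap note<->bag: now note:Uma, bag:Trent). State: bag:Trent, note:Uma
Event 8 (swap bag<->note: now bag:Uma, note:Trent). State: bag:Uma, note:Trent
Event 9 (give note: Trent -> Xander). State: bag:Uma, note:Xander
Event 10 (swap bag<->note: now bag:Xander, note:Uma). State: bag:Xander, note:Uma
Event 11 (swap bag<->note: now bag:Uma, note:Xander). State: bag:Uma, note:Xander
Event 12 (swap bag<->note: now bag:Xander, note:Uma). State: bag:Xander, note:Uma
Event 13 (give bag: Xander -> Judy). State: bag:Judy, note:Uma

Final state: bag:Judy, note:Uma
The note is held by Uma.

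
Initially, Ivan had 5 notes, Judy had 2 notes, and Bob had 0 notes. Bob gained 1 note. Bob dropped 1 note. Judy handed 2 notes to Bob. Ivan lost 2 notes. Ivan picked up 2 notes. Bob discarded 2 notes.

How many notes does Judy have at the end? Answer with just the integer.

Answer: 0

Derivation:
Tracking counts step by step:
Start: Ivan=5, Judy=2, Bob=0
Event 1 (Bob +1): Bob: 0 -> 1. State: Ivan=5, Judy=2, Bob=1
Event 2 (Bob -1): Bob: 1 -> 0. State: Ivan=5, Judy=2, Bob=0
Event 3 (Judy -> Bob, 2): Judy: 2 -> 0, Bob: 0 -> 2. State: Ivan=5, Judy=0, Bob=2
Event 4 (Ivan -2): Ivan: 5 -> 3. State: Ivan=3, Judy=0, Bob=2
Event 5 (Ivan +2): Ivan: 3 -> 5. State: Ivan=5, Judy=0, Bob=2
Event 6 (Bob -2): Bob: 2 -> 0. State: Ivan=5, Judy=0, Bob=0

Judy's final count: 0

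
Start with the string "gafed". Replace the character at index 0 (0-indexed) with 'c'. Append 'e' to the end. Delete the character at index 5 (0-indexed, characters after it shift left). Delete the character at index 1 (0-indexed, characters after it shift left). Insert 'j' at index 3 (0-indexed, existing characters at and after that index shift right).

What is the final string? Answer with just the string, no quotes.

Applying each edit step by step:
Start: "gafed"
Op 1 (replace idx 0: 'g' -> 'c'): "gafed" -> "cafed"
Op 2 (append 'e'): "cafed" -> "cafede"
Op 3 (delete idx 5 = 'e'): "cafede" -> "cafed"
Op 4 (delete idx 1 = 'a'): "cafed" -> "cfed"
Op 5 (insert 'j' at idx 3): "cfed" -> "cfejd"

Answer: cfejd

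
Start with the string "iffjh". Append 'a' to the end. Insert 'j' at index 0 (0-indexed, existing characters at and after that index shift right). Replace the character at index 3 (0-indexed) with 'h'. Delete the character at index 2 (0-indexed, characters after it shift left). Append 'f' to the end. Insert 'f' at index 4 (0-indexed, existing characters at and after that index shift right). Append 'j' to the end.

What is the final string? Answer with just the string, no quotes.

Applying each edit step by step:
Start: "iffjh"
Op 1 (append 'a'): "iffjh" -> "iffjha"
Op 2 (insert 'j' at idx 0): "iffjha" -> "jiffjha"
Op 3 (replace idx 3: 'f' -> 'h'): "jiffjha" -> "jifhjha"
Op 4 (delete idx 2 = 'f'): "jifhjha" -> "jihjha"
Op 5 (append 'f'): "jihjha" -> "jihjhaf"
Op 6 (insert 'f' at idx 4): "jihjhaf" -> "jihjfhaf"
Op 7 (append 'j'): "jihjfhaf" -> "jihjfhafj"

Answer: jihjfhafj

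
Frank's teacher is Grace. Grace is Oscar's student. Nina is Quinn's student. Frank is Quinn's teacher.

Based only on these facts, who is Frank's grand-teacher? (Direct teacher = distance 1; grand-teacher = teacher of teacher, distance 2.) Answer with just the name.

Answer: Oscar

Derivation:
Reconstructing the teacher chain from the given facts:
  Oscar -> Grace -> Frank -> Quinn -> Nina
(each arrow means 'teacher of the next')
Positions in the chain (0 = top):
  position of Oscar: 0
  position of Grace: 1
  position of Frank: 2
  position of Quinn: 3
  position of Nina: 4

Frank is at position 2; the grand-teacher is 2 steps up the chain, i.e. position 0: Oscar.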